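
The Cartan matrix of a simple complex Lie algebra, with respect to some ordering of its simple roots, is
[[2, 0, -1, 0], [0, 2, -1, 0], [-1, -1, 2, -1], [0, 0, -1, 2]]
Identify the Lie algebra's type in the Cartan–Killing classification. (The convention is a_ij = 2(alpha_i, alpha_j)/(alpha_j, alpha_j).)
D_4

The matrix has rank 4 with 2's on the diagonal. Reading the off-diagonal entries as Dynkin edges (a single edge where a_ij = a_ji = -1; a double or triple edge where a_ij * a_ji = 2 or 3), the diagram is a chain of 2 nodes with a fork of two nodes at one end (D_4). One simple-root ordering that puts it in standard form is (alpha_4, alpha_3, alpha_1, alpha_2). So the algebra is type D_4, i.e. so(8).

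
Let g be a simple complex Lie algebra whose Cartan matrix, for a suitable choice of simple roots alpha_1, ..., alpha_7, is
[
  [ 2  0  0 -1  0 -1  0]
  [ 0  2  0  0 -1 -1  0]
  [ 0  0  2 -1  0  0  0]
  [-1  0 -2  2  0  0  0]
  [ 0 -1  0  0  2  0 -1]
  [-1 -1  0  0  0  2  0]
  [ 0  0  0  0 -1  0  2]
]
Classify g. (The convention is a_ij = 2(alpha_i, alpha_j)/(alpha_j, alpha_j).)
B_7 (so(15))

The matrix has rank 7 with 2's on the diagonal. Reading the off-diagonal entries as Dynkin edges (a single edge where a_ij = a_ji = -1; a double or triple edge where a_ij * a_ji = 2 or 3), the diagram is a chain of 7 nodes with a double edge at one end; the terminal node there is the unique short simple root (B_7). One simple-root ordering that puts it in standard form is (alpha_7, alpha_5, alpha_2, alpha_6, alpha_1, alpha_4, alpha_3). So the algebra is type B_7, i.e. so(15).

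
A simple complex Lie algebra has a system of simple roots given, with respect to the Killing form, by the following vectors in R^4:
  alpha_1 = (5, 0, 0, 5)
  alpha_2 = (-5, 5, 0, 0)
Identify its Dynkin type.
Compute the Cartan integers a_ij = 2(alpha_i, alpha_j)/(alpha_j, alpha_j); the resulting 2x2 Cartan matrix is
[[2, -1], [-1, 2]].
All simple roots have the same length, so the diagram is simply laced. The associated Dynkin diagram is a chain of 2 nodes with single edges (A_2), so the type is A_2 (the algebra sl(3)).

A_2 (sl(3))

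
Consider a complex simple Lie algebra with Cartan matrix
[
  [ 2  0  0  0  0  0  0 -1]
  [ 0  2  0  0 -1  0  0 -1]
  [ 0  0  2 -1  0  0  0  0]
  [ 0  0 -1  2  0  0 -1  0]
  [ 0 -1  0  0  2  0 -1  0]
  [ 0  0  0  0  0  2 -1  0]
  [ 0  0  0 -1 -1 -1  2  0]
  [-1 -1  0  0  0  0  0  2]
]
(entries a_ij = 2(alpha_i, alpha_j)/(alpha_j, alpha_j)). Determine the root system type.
type E_8

The matrix has rank 8 with 2's on the diagonal. Reading the off-diagonal entries as Dynkin edges (a single edge where a_ij = a_ji = -1; a double or triple edge where a_ij * a_ji = 2 or 3), the diagram is a chain of 7 nodes with one extra node attached to the third node from one end (E_8). One simple-root ordering that puts it in standard form is (alpha_3, alpha_6, alpha_4, alpha_7, alpha_5, alpha_2, alpha_8, alpha_1). So the algebra is type E_8.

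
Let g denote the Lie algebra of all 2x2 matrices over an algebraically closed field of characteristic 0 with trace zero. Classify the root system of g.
type A_1

This is sl(2), which has dimension 2^2 - 1 = 3 and rank 2 - 1 = 1 (a Cartan subalgebra is the diagonal traceless matrices). In the classification of classical Lie algebras, the special linear algebra sl(n+1) has type A_n; here n = 1, so the Dynkin diagram is a chain of 1 nodes with single edges (A_1). Hence the type is A_1.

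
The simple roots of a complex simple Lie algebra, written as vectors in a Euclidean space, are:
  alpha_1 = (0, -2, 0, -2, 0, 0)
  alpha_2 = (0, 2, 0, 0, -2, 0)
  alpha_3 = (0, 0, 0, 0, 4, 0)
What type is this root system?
C_3 (sp(6))

Compute the Cartan integers a_ij = 2(alpha_i, alpha_j)/(alpha_j, alpha_j); the resulting 3x3 Cartan matrix is
[[2, -1, 0], [-1, 2, -1], [0, -2, 2]].
The roots have two lengths (squared-length ratio 2:1); the short ones are alpha_{1,2}. The associated Dynkin diagram is a chain of 3 nodes with a double edge at one end; the terminal node there is the unique long simple root (C_3), so the type is C_3 (the algebra sp(6)).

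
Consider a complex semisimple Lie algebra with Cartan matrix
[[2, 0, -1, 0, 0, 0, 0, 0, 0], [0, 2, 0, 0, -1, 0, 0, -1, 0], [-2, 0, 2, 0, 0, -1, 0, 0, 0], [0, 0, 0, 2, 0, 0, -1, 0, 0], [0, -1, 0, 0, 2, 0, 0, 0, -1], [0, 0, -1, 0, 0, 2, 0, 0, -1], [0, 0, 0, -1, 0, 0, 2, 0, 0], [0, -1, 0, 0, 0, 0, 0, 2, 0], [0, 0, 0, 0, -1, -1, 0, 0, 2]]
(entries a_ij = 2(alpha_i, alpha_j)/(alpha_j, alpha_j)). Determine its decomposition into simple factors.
A_2 (sl(3)) ⊕ B_7 (so(15))

The diagram associated to this matrix has two connected components: the simple roots {alpha_4, alpha_7} form a chain of 2 nodes with single edges (A_2), and {alpha_1, alpha_2, alpha_3, alpha_5, alpha_6, alpha_8, alpha_9} form a chain of 7 nodes with a double edge at one end; the terminal node there is the unique short simple root (B_7). A semisimple Lie algebra decomposes uniquely as the direct sum of simple ideals, one per connected component of its Dynkin diagram, so g ≅ A_2 ⊕ B_7 (dimension 8 + 105 = 113).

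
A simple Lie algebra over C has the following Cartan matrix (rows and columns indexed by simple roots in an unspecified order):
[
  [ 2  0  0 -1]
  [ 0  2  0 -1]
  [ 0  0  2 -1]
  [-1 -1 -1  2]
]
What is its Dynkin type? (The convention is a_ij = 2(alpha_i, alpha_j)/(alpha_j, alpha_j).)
The matrix has rank 4 with 2's on the diagonal. Reading the off-diagonal entries as Dynkin edges (a single edge where a_ij = a_ji = -1; a double or triple edge where a_ij * a_ji = 2 or 3), the diagram is a chain of 2 nodes with a fork of two nodes at one end (D_4). One simple-root ordering that puts it in standard form is (alpha_3, alpha_4, alpha_2, alpha_1). So the algebra is type D_4, i.e. so(8).

D_4 (so(8))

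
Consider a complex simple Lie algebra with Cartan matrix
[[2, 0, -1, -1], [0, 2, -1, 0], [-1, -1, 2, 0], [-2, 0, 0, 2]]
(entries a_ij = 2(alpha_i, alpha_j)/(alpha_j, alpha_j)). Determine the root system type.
The matrix has rank 4 with 2's on the diagonal. Reading the off-diagonal entries as Dynkin edges (a single edge where a_ij = a_ji = -1; a double or triple edge where a_ij * a_ji = 2 or 3), the diagram is a chain of 4 nodes with a double edge at one end; the terminal node there is the unique long simple root (C_4). One simple-root ordering that puts it in standard form is (alpha_2, alpha_3, alpha_1, alpha_4). So the algebra is type C_4, i.e. sp(8).

C_4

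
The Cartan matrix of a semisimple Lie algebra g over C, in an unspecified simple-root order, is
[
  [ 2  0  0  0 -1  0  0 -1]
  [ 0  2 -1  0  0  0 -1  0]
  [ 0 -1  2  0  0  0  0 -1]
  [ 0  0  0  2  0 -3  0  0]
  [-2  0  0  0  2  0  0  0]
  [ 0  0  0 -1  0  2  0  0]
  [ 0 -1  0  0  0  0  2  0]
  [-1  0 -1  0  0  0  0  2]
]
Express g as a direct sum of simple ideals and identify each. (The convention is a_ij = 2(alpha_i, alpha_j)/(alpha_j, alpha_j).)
C_6 ⊕ G_2

The diagram associated to this matrix has two connected components: the simple roots {alpha_1, alpha_2, alpha_3, alpha_5, alpha_7, alpha_8} form a chain of 6 nodes with a double edge at one end; the terminal node there is the unique long simple root (C_6), and {alpha_4, alpha_6} form two nodes joined by a triple edge (G_2). A semisimple Lie algebra decomposes uniquely as the direct sum of simple ideals, one per connected component of its Dynkin diagram, so g ≅ C_6 ⊕ G_2 (dimension 78 + 14 = 92).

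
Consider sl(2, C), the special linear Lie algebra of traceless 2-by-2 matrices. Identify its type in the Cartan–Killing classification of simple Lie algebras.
This is sl(2), which has dimension 2^2 - 1 = 3 and rank 2 - 1 = 1 (a Cartan subalgebra is the diagonal traceless matrices). In the classification of classical Lie algebras, the special linear algebra sl(n+1) has type A_n; here n = 1, so the Dynkin diagram is a chain of 1 nodes with single edges (A_1). Hence the type is A_1.

A_1 (sl(2))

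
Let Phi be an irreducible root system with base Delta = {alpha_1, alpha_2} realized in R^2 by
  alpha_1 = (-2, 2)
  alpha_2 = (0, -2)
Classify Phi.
Compute the Cartan integers a_ij = 2(alpha_i, alpha_j)/(alpha_j, alpha_j); the resulting 2x2 Cartan matrix is
[[2, -2], [-1, 2]].
The roots have two lengths (squared-length ratio 2:1); the short ones are alpha_{2}. The associated Dynkin diagram is a chain of 2 nodes with a double edge at one end; the terminal node there is the unique short simple root (B_2), so the type is B_2 (the algebra so(5)).

B_2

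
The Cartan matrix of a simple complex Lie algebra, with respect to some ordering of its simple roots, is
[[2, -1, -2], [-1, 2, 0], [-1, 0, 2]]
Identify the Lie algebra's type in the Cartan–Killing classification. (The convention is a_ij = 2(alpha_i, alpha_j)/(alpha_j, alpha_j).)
The matrix has rank 3 with 2's on the diagonal. Reading the off-diagonal entries as Dynkin edges (a single edge where a_ij = a_ji = -1; a double or triple edge where a_ij * a_ji = 2 or 3), the diagram is a chain of 3 nodes with a double edge at one end; the terminal node there is the unique short simple root (B_3). One simple-root ordering that puts it in standard form is (alpha_2, alpha_1, alpha_3). So the algebra is type B_3, i.e. so(7).

type B_3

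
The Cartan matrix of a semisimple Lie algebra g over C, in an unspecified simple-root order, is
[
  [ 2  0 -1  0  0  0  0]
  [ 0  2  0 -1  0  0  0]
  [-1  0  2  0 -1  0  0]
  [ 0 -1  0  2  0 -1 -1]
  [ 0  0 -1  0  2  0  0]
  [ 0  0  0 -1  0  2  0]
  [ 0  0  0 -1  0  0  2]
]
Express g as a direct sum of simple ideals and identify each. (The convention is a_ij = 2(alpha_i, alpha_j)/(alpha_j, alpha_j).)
type A_3 ⊕ type D_4

The diagram associated to this matrix has two connected components: the simple roots {alpha_1, alpha_3, alpha_5} form a chain of 3 nodes with single edges (A_3), and {alpha_2, alpha_4, alpha_6, alpha_7} form a chain of 2 nodes with a fork of two nodes at one end (D_4). A semisimple Lie algebra decomposes uniquely as the direct sum of simple ideals, one per connected component of its Dynkin diagram, so g ≅ A_3 ⊕ D_4 (dimension 15 + 28 = 43).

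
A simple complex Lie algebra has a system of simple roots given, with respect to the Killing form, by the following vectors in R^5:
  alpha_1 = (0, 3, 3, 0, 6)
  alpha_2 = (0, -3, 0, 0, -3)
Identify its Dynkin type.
Compute the Cartan integers a_ij = 2(alpha_i, alpha_j)/(alpha_j, alpha_j); the resulting 2x2 Cartan matrix is
[[2, -3], [-1, 2]].
The roots have two lengths (squared-length ratio 3:1); the short ones are alpha_{2}. The associated Dynkin diagram is two nodes joined by a triple edge (G_2), so the type is G_2.

G_2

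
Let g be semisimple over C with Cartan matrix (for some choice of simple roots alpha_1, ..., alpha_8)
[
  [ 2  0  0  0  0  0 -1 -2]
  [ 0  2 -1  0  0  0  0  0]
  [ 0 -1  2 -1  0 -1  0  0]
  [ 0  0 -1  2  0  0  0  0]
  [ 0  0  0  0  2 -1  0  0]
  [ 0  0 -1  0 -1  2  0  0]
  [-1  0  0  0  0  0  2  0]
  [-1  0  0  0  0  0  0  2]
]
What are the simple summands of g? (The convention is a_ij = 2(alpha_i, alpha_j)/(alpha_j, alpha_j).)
B3 + D5

The diagram associated to this matrix has two connected components: the simple roots {alpha_1, alpha_7, alpha_8} form a chain of 3 nodes with a double edge at one end; the terminal node there is the unique short simple root (B_3), and {alpha_2, alpha_3, alpha_4, alpha_5, alpha_6} form a chain of 3 nodes with a fork of two nodes at one end (D_5). A semisimple Lie algebra decomposes uniquely as the direct sum of simple ideals, one per connected component of its Dynkin diagram, so g ≅ B_3 ⊕ D_5 (dimension 21 + 45 = 66).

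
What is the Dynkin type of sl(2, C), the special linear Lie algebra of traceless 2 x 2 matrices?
This is sl(2), which has dimension 2^2 - 1 = 3 and rank 2 - 1 = 1 (a Cartan subalgebra is the diagonal traceless matrices). In the classification of classical Lie algebras, the special linear algebra sl(n+1) has type A_n; here n = 1, so the Dynkin diagram is a chain of 1 nodes with single edges (A_1). Hence the type is A_1.

A1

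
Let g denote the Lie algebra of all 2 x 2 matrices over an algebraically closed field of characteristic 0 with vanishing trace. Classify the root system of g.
A1

This is sl(2), which has dimension 2^2 - 1 = 3 and rank 2 - 1 = 1 (a Cartan subalgebra is the diagonal traceless matrices). In the classification of classical Lie algebras, the special linear algebra sl(n+1) has type A_n; here n = 1, so the Dynkin diagram is a chain of 1 nodes with single edges (A_1). Hence the type is A_1.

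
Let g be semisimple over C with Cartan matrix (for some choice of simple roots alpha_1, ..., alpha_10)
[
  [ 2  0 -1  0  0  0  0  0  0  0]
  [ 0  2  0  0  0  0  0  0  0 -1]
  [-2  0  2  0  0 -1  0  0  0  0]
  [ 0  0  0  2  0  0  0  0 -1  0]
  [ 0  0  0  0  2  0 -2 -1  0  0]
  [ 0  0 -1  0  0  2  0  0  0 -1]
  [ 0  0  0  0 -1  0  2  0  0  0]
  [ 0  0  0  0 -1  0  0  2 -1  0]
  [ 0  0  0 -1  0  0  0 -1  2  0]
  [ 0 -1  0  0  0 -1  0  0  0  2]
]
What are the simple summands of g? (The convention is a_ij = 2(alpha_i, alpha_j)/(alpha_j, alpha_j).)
B_5 (so(11)) + B_5 (so(11))

The diagram associated to this matrix has two connected components: the simple roots {alpha_1, alpha_2, alpha_3, alpha_6, alpha_10} form a chain of 5 nodes with a double edge at one end; the terminal node there is the unique short simple root (B_5), and {alpha_4, alpha_5, alpha_7, alpha_8, alpha_9} form a chain of 5 nodes with a double edge at one end; the terminal node there is the unique short simple root (B_5). A semisimple Lie algebra decomposes uniquely as the direct sum of simple ideals, one per connected component of its Dynkin diagram, so g ≅ B_5 ⊕ B_5 (dimension 55 + 55 = 110).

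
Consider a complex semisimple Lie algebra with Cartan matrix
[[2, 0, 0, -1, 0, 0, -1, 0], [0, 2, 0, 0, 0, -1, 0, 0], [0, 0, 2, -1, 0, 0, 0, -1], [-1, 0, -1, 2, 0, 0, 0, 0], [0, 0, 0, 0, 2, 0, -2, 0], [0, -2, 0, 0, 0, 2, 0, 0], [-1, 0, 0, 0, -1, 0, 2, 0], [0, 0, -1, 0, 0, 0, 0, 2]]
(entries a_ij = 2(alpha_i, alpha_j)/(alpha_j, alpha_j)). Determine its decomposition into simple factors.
B_2 + C_6

The diagram associated to this matrix has two connected components: the simple roots {alpha_2, alpha_6} form a chain of 2 nodes with a double edge at one end; the terminal node there is the unique short simple root (B_2), and {alpha_1, alpha_3, alpha_4, alpha_5, alpha_7, alpha_8} form a chain of 6 nodes with a double edge at one end; the terminal node there is the unique long simple root (C_6). A semisimple Lie algebra decomposes uniquely as the direct sum of simple ideals, one per connected component of its Dynkin diagram, so g ≅ B_2 ⊕ C_6 (dimension 10 + 78 = 88).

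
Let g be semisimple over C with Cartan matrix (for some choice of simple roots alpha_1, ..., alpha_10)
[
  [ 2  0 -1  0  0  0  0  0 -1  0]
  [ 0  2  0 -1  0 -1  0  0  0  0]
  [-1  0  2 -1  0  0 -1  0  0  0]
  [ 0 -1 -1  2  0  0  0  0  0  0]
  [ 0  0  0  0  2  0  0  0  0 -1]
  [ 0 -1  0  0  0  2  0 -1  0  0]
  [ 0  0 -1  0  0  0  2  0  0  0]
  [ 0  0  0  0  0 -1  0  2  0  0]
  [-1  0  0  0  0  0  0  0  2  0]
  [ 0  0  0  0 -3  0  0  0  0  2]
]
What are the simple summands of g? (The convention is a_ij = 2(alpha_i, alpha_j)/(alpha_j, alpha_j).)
The diagram associated to this matrix has two connected components: the simple roots {alpha_1, alpha_2, alpha_3, alpha_4, alpha_6, alpha_7, alpha_8, alpha_9} form a chain of 7 nodes with one extra node attached to the third node from one end (E_8), and {alpha_5, alpha_10} form two nodes joined by a triple edge (G_2). A semisimple Lie algebra decomposes uniquely as the direct sum of simple ideals, one per connected component of its Dynkin diagram, so g ≅ E_8 ⊕ G_2 (dimension 248 + 14 = 262).

E_8 ⊕ G_2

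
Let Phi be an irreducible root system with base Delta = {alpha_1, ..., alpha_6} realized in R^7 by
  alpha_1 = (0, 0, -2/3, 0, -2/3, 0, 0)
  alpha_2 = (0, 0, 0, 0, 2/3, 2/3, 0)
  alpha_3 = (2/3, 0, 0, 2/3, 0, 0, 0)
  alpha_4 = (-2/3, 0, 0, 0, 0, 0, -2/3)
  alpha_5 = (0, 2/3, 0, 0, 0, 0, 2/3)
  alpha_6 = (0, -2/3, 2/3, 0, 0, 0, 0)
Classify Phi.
A6

Compute the Cartan integers a_ij = 2(alpha_i, alpha_j)/(alpha_j, alpha_j); the resulting 6x6 Cartan matrix is
[[2, -1, 0, 0, 0, -1], [-1, 2, 0, 0, 0, 0], [0, 0, 2, -1, 0, 0], [0, 0, -1, 2, -1, 0], [0, 0, 0, -1, 2, -1], [-1, 0, 0, 0, -1, 2]].
All simple roots have the same length, so the diagram is simply laced. The associated Dynkin diagram is a chain of 6 nodes with single edges (A_6), so the type is A_6 (the algebra sl(7)).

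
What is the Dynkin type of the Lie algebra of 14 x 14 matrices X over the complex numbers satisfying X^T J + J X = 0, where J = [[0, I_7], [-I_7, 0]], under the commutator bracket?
This is sp(14), which has dimension 14(14+1)/2 = 105 and rank 14/2 = 7. In the classification of classical Lie algebras, the symplectic algebra sp(2n) has type C_n; here n = 7, so the Dynkin diagram is a chain of 7 nodes with a double edge at one end; the terminal node there is the unique long simple root (C_7). Hence the type is C_7.

type C_7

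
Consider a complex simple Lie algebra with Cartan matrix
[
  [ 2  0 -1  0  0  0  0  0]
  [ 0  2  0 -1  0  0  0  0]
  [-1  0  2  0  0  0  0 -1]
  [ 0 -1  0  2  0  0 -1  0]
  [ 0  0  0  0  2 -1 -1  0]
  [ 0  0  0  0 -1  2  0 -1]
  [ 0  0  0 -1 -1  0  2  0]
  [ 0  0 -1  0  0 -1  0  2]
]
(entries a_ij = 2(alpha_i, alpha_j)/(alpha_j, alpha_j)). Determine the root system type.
A_8 (sl(9))

The matrix has rank 8 with 2's on the diagonal. Reading the off-diagonal entries as Dynkin edges (a single edge where a_ij = a_ji = -1; a double or triple edge where a_ij * a_ji = 2 or 3), the diagram is a chain of 8 nodes with single edges (A_8). One simple-root ordering that puts it in standard form is (alpha_2, alpha_4, alpha_7, alpha_5, alpha_6, alpha_8, alpha_3, alpha_1). So the algebra is type A_8, i.e. sl(9).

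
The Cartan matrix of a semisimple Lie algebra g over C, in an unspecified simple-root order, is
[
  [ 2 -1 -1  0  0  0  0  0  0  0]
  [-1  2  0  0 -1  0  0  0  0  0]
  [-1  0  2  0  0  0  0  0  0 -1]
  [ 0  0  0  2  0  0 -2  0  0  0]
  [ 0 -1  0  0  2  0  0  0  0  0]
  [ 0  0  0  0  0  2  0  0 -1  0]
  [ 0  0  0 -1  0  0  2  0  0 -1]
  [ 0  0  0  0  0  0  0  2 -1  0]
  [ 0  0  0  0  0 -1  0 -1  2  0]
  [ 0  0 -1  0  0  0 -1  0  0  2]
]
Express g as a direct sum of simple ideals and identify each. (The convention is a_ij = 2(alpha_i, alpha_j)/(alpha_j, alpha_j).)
The diagram associated to this matrix has two connected components: the simple roots {alpha_6, alpha_8, alpha_9} form a chain of 3 nodes with single edges (A_3), and {alpha_1, alpha_2, alpha_3, alpha_4, alpha_5, alpha_7, alpha_10} form a chain of 7 nodes with a double edge at one end; the terminal node there is the unique long simple root (C_7). A semisimple Lie algebra decomposes uniquely as the direct sum of simple ideals, one per connected component of its Dynkin diagram, so g ≅ A_3 ⊕ C_7 (dimension 15 + 105 = 120).

A3 + C7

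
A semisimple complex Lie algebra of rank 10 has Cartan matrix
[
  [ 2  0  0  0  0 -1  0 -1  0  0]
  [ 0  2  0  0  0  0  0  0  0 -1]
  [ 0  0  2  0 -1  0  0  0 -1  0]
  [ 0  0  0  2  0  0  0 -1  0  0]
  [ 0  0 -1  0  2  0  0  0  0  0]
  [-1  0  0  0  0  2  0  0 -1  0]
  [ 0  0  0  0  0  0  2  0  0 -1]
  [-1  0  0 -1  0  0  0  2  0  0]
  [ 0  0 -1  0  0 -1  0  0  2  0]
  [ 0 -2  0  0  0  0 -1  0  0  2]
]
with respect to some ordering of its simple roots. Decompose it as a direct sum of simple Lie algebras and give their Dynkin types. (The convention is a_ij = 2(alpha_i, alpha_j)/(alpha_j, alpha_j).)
The diagram associated to this matrix has two connected components: the simple roots {alpha_1, alpha_3, alpha_4, alpha_5, alpha_6, alpha_8, alpha_9} form a chain of 7 nodes with single edges (A_7), and {alpha_2, alpha_7, alpha_10} form a chain of 3 nodes with a double edge at one end; the terminal node there is the unique short simple root (B_3). A semisimple Lie algebra decomposes uniquely as the direct sum of simple ideals, one per connected component of its Dynkin diagram, so g ≅ A_7 ⊕ B_3 (dimension 63 + 21 = 84).

type A_7 + type B_3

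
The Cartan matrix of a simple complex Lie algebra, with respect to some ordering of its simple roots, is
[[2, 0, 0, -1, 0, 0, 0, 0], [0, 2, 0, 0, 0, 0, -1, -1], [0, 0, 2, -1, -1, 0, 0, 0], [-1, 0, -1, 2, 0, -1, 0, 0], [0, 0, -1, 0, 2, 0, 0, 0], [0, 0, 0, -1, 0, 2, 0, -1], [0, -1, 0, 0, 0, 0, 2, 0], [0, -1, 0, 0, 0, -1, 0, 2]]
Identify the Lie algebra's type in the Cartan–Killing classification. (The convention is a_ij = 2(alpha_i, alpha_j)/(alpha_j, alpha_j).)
The matrix has rank 8 with 2's on the diagonal. Reading the off-diagonal entries as Dynkin edges (a single edge where a_ij = a_ji = -1; a double or triple edge where a_ij * a_ji = 2 or 3), the diagram is a chain of 7 nodes with one extra node attached to the third node from one end (E_8). One simple-root ordering that puts it in standard form is (alpha_5, alpha_1, alpha_3, alpha_4, alpha_6, alpha_8, alpha_2, alpha_7). So the algebra is type E_8.

type E_8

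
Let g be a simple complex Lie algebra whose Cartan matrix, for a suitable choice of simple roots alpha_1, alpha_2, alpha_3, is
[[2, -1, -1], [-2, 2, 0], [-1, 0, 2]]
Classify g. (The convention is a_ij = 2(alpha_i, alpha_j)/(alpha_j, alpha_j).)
The matrix has rank 3 with 2's on the diagonal. Reading the off-diagonal entries as Dynkin edges (a single edge where a_ij = a_ji = -1; a double or triple edge where a_ij * a_ji = 2 or 3), the diagram is a chain of 3 nodes with a double edge at one end; the terminal node there is the unique long simple root (C_3). One simple-root ordering that puts it in standard form is (alpha_3, alpha_1, alpha_2). So the algebra is type C_3, i.e. sp(6).

type C_3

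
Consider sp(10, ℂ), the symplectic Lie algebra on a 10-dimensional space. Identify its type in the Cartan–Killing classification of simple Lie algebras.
This is sp(10), which has dimension 10(10+1)/2 = 55 and rank 10/2 = 5. In the classification of classical Lie algebras, the symplectic algebra sp(2n) has type C_n; here n = 5, so the Dynkin diagram is a chain of 5 nodes with a double edge at one end; the terminal node there is the unique long simple root (C_5). Hence the type is C_5.

type C_5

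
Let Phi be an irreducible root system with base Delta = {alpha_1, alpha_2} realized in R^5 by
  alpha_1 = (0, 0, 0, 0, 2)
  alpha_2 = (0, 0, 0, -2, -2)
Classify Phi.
Compute the Cartan integers a_ij = 2(alpha_i, alpha_j)/(alpha_j, alpha_j); the resulting 2x2 Cartan matrix is
[[2, -1], [-2, 2]].
The roots have two lengths (squared-length ratio 2:1); the short ones are alpha_{1}. The associated Dynkin diagram is a chain of 2 nodes with a double edge at one end; the terminal node there is the unique short simple root (B_2), so the type is B_2 (the algebra so(5)).

B_2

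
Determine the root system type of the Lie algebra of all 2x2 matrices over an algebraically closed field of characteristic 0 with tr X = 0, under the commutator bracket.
This is sl(2), which has dimension 2^2 - 1 = 3 and rank 2 - 1 = 1 (a Cartan subalgebra is the diagonal traceless matrices). In the classification of classical Lie algebras, the special linear algebra sl(n+1) has type A_n; here n = 1, so the Dynkin diagram is a chain of 1 nodes with single edges (A_1). Hence the type is A_1.

A1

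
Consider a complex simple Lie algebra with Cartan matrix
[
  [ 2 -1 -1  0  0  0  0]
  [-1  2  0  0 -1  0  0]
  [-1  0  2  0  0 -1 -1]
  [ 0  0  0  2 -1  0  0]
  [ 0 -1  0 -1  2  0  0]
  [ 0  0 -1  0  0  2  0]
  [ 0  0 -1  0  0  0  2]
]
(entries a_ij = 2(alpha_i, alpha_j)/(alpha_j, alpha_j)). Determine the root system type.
The matrix has rank 7 with 2's on the diagonal. Reading the off-diagonal entries as Dynkin edges (a single edge where a_ij = a_ji = -1; a double or triple edge where a_ij * a_ji = 2 or 3), the diagram is a chain of 5 nodes with a fork of two nodes at one end (D_7). One simple-root ordering that puts it in standard form is (alpha_4, alpha_5, alpha_2, alpha_1, alpha_3, alpha_7, alpha_6). So the algebra is type D_7, i.e. so(14).

D_7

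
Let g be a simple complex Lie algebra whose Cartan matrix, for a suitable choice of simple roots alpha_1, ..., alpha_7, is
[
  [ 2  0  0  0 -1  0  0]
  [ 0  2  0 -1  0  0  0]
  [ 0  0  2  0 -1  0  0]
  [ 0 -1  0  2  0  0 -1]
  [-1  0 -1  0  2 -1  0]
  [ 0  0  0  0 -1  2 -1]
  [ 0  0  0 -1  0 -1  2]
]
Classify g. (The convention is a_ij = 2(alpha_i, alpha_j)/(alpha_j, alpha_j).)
type D_7

The matrix has rank 7 with 2's on the diagonal. Reading the off-diagonal entries as Dynkin edges (a single edge where a_ij = a_ji = -1; a double or triple edge where a_ij * a_ji = 2 or 3), the diagram is a chain of 5 nodes with a fork of two nodes at one end (D_7). One simple-root ordering that puts it in standard form is (alpha_2, alpha_4, alpha_7, alpha_6, alpha_5, alpha_3, alpha_1). So the algebra is type D_7, i.e. so(14).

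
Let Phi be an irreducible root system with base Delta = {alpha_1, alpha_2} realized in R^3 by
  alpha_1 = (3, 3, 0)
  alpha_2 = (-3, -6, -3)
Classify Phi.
Compute the Cartan integers a_ij = 2(alpha_i, alpha_j)/(alpha_j, alpha_j); the resulting 2x2 Cartan matrix is
[[2, -1], [-3, 2]].
The roots have two lengths (squared-length ratio 3:1); the short ones are alpha_{1}. The associated Dynkin diagram is two nodes joined by a triple edge (G_2), so the type is G_2.

G2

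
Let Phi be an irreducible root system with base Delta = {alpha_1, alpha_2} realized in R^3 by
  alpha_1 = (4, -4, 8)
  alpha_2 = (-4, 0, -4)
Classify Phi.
Compute the Cartan integers a_ij = 2(alpha_i, alpha_j)/(alpha_j, alpha_j); the resulting 2x2 Cartan matrix is
[[2, -3], [-1, 2]].
The roots have two lengths (squared-length ratio 3:1); the short ones are alpha_{2}. The associated Dynkin diagram is two nodes joined by a triple edge (G_2), so the type is G_2.

G_2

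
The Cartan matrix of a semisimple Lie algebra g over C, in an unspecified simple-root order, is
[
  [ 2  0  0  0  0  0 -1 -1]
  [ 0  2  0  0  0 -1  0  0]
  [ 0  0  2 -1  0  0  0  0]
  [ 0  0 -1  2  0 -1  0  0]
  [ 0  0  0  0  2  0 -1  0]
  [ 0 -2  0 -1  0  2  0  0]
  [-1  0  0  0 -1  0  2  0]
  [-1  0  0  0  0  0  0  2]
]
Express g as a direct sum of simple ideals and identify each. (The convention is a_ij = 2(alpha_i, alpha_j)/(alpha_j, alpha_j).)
type A_4 ⊕ type B_4

The diagram associated to this matrix has two connected components: the simple roots {alpha_1, alpha_5, alpha_7, alpha_8} form a chain of 4 nodes with single edges (A_4), and {alpha_2, alpha_3, alpha_4, alpha_6} form a chain of 4 nodes with a double edge at one end; the terminal node there is the unique short simple root (B_4). A semisimple Lie algebra decomposes uniquely as the direct sum of simple ideals, one per connected component of its Dynkin diagram, so g ≅ A_4 ⊕ B_4 (dimension 24 + 36 = 60).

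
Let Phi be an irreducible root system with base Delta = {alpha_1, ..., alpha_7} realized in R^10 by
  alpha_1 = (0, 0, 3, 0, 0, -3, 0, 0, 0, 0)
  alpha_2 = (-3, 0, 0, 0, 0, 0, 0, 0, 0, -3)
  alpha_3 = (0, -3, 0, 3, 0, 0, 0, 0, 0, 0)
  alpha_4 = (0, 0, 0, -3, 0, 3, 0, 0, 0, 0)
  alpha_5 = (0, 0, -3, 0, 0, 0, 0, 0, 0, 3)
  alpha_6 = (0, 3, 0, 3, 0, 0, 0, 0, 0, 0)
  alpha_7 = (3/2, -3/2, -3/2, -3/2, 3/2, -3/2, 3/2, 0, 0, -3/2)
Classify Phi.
Compute the Cartan integers a_ij = 2(alpha_i, alpha_j)/(alpha_j, alpha_j); the resulting 7x7 Cartan matrix is
[[2, 0, 0, -1, -1, 0, 0], [0, 2, 0, 0, -1, 0, 0], [0, 0, 2, -1, 0, 0, 0], [-1, 0, -1, 2, 0, -1, 0], [-1, -1, 0, 0, 2, 0, 0], [0, 0, 0, -1, 0, 2, -1], [0, 0, 0, 0, 0, -1, 2]].
All simple roots have the same length, so the diagram is simply laced. The associated Dynkin diagram is a chain of 6 nodes with one extra node attached to the third node from one end (E_7), so the type is E_7.

type E_7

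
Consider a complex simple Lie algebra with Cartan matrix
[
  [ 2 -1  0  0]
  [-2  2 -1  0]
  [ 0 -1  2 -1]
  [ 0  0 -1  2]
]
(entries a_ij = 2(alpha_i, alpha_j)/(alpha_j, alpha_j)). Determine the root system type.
The matrix has rank 4 with 2's on the diagonal. Reading the off-diagonal entries as Dynkin edges (a single edge where a_ij = a_ji = -1; a double or triple edge where a_ij * a_ji = 2 or 3), the diagram is a chain of 4 nodes with a double edge at one end; the terminal node there is the unique short simple root (B_4). One simple-root ordering that puts it in standard form is (alpha_4, alpha_3, alpha_2, alpha_1). So the algebra is type B_4, i.e. so(9).

B_4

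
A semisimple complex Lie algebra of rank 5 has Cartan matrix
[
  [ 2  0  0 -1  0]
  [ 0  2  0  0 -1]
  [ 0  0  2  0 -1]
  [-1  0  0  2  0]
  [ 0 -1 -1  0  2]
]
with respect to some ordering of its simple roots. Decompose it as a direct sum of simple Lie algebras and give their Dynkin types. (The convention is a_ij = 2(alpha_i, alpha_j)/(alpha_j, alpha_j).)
The diagram associated to this matrix has two connected components: the simple roots {alpha_1, alpha_4} form a chain of 2 nodes with single edges (A_2), and {alpha_2, alpha_3, alpha_5} form a chain of 3 nodes with single edges (A_3). A semisimple Lie algebra decomposes uniquely as the direct sum of simple ideals, one per connected component of its Dynkin diagram, so g ≅ A_2 ⊕ A_3 (dimension 8 + 15 = 23).

A_2 (sl(3)) ⊕ A_3 (sl(4))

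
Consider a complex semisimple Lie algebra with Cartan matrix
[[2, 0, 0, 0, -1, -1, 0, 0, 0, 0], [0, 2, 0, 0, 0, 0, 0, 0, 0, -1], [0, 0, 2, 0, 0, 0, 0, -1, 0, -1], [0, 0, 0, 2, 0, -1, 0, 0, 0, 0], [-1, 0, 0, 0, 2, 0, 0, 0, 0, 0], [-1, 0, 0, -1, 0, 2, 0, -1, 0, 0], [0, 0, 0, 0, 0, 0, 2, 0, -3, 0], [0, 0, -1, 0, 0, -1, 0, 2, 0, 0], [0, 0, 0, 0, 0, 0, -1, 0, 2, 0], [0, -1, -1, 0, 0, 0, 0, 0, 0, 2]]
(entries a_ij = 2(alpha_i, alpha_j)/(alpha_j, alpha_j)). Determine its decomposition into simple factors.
E_8 ⊕ G_2

The diagram associated to this matrix has two connected components: the simple roots {alpha_1, alpha_2, alpha_3, alpha_4, alpha_5, alpha_6, alpha_8, alpha_10} form a chain of 7 nodes with one extra node attached to the third node from one end (E_8), and {alpha_7, alpha_9} form two nodes joined by a triple edge (G_2). A semisimple Lie algebra decomposes uniquely as the direct sum of simple ideals, one per connected component of its Dynkin diagram, so g ≅ E_8 ⊕ G_2 (dimension 248 + 14 = 262).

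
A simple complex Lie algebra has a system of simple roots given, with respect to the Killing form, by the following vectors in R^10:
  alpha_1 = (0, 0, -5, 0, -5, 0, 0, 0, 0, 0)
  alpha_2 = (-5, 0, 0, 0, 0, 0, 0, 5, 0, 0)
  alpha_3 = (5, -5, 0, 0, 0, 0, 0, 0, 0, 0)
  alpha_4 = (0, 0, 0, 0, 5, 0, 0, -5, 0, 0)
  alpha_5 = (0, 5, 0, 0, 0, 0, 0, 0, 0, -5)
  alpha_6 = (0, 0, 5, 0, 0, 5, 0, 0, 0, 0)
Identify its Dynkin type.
Compute the Cartan integers a_ij = 2(alpha_i, alpha_j)/(alpha_j, alpha_j); the resulting 6x6 Cartan matrix is
[[2, 0, 0, -1, 0, -1], [0, 2, -1, -1, 0, 0], [0, -1, 2, 0, -1, 0], [-1, -1, 0, 2, 0, 0], [0, 0, -1, 0, 2, 0], [-1, 0, 0, 0, 0, 2]].
All simple roots have the same length, so the diagram is simply laced. The associated Dynkin diagram is a chain of 6 nodes with single edges (A_6), so the type is A_6 (the algebra sl(7)).

A6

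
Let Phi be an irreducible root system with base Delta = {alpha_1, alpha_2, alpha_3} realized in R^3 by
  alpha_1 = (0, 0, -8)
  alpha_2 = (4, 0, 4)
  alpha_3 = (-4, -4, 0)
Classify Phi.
Compute the Cartan integers a_ij = 2(alpha_i, alpha_j)/(alpha_j, alpha_j); the resulting 3x3 Cartan matrix is
[[2, -2, 0], [-1, 2, -1], [0, -1, 2]].
The roots have two lengths (squared-length ratio 2:1); the short ones are alpha_{2,3}. The associated Dynkin diagram is a chain of 3 nodes with a double edge at one end; the terminal node there is the unique long simple root (C_3), so the type is C_3 (the algebra sp(6)).

C3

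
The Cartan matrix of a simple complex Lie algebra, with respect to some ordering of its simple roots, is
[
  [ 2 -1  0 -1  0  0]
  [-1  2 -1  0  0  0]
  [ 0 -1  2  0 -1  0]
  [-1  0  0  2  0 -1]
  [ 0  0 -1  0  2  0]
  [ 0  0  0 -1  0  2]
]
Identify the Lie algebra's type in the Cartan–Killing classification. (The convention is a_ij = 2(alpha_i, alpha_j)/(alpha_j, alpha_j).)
A_6 (sl(7))

The matrix has rank 6 with 2's on the diagonal. Reading the off-diagonal entries as Dynkin edges (a single edge where a_ij = a_ji = -1; a double or triple edge where a_ij * a_ji = 2 or 3), the diagram is a chain of 6 nodes with single edges (A_6). One simple-root ordering that puts it in standard form is (alpha_6, alpha_4, alpha_1, alpha_2, alpha_3, alpha_5). So the algebra is type A_6, i.e. sl(7).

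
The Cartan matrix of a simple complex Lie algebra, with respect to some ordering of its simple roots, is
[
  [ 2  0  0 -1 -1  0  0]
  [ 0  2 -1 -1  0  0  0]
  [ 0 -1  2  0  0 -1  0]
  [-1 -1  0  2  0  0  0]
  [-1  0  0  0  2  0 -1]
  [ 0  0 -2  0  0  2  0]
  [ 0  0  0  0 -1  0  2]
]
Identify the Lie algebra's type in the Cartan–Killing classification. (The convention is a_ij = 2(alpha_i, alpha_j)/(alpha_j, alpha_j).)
C_7

The matrix has rank 7 with 2's on the diagonal. Reading the off-diagonal entries as Dynkin edges (a single edge where a_ij = a_ji = -1; a double or triple edge where a_ij * a_ji = 2 or 3), the diagram is a chain of 7 nodes with a double edge at one end; the terminal node there is the unique long simple root (C_7). One simple-root ordering that puts it in standard form is (alpha_7, alpha_5, alpha_1, alpha_4, alpha_2, alpha_3, alpha_6). So the algebra is type C_7, i.e. sp(14).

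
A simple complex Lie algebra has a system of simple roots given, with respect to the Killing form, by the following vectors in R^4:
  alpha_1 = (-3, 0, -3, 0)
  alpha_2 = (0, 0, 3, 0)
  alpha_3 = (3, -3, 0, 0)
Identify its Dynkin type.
Compute the Cartan integers a_ij = 2(alpha_i, alpha_j)/(alpha_j, alpha_j); the resulting 3x3 Cartan matrix is
[[2, -2, -1], [-1, 2, 0], [-1, 0, 2]].
The roots have two lengths (squared-length ratio 2:1); the short ones are alpha_{2}. The associated Dynkin diagram is a chain of 3 nodes with a double edge at one end; the terminal node there is the unique short simple root (B_3), so the type is B_3 (the algebra so(7)).

B3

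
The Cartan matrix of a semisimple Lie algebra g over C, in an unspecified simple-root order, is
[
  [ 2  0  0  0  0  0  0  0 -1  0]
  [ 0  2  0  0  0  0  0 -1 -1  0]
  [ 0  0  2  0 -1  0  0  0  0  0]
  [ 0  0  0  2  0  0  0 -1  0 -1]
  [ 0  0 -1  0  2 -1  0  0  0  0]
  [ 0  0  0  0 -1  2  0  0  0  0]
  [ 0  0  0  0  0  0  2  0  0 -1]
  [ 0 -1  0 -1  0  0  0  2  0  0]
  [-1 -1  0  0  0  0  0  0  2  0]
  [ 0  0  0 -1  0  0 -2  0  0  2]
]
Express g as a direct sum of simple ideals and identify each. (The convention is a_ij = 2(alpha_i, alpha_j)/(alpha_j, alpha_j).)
The diagram associated to this matrix has two connected components: the simple roots {alpha_3, alpha_5, alpha_6} form a chain of 3 nodes with single edges (A_3), and {alpha_1, alpha_2, alpha_4, alpha_7, alpha_8, alpha_9, alpha_10} form a chain of 7 nodes with a double edge at one end; the terminal node there is the unique short simple root (B_7). A semisimple Lie algebra decomposes uniquely as the direct sum of simple ideals, one per connected component of its Dynkin diagram, so g ≅ A_3 ⊕ B_7 (dimension 15 + 105 = 120).

A_3 ⊕ B_7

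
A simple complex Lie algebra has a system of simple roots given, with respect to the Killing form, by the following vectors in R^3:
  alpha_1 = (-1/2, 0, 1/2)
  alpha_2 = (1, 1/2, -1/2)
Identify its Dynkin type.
Compute the Cartan integers a_ij = 2(alpha_i, alpha_j)/(alpha_j, alpha_j); the resulting 2x2 Cartan matrix is
[[2, -1], [-3, 2]].
The roots have two lengths (squared-length ratio 3:1); the short ones are alpha_{1}. The associated Dynkin diagram is two nodes joined by a triple edge (G_2), so the type is G_2.

G2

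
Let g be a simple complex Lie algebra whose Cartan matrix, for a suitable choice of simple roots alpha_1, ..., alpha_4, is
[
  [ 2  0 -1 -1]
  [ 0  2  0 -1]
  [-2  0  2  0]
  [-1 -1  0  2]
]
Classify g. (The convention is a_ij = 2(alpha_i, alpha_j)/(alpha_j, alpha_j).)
The matrix has rank 4 with 2's on the diagonal. Reading the off-diagonal entries as Dynkin edges (a single edge where a_ij = a_ji = -1; a double or triple edge where a_ij * a_ji = 2 or 3), the diagram is a chain of 4 nodes with a double edge at one end; the terminal node there is the unique long simple root (C_4). One simple-root ordering that puts it in standard form is (alpha_2, alpha_4, alpha_1, alpha_3). So the algebra is type C_4, i.e. sp(8).

C_4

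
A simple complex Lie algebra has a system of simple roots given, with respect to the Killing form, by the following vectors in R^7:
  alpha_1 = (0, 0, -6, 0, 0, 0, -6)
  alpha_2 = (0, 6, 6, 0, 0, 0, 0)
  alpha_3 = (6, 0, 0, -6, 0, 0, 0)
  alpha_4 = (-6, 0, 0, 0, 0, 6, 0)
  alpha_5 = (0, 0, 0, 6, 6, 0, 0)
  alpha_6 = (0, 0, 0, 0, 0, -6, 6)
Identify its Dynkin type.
Compute the Cartan integers a_ij = 2(alpha_i, alpha_j)/(alpha_j, alpha_j); the resulting 6x6 Cartan matrix is
[[2, -1, 0, 0, 0, -1], [-1, 2, 0, 0, 0, 0], [0, 0, 2, -1, -1, 0], [0, 0, -1, 2, 0, -1], [0, 0, -1, 0, 2, 0], [-1, 0, 0, -1, 0, 2]].
All simple roots have the same length, so the diagram is simply laced. The associated Dynkin diagram is a chain of 6 nodes with single edges (A_6), so the type is A_6 (the algebra sl(7)).

A_6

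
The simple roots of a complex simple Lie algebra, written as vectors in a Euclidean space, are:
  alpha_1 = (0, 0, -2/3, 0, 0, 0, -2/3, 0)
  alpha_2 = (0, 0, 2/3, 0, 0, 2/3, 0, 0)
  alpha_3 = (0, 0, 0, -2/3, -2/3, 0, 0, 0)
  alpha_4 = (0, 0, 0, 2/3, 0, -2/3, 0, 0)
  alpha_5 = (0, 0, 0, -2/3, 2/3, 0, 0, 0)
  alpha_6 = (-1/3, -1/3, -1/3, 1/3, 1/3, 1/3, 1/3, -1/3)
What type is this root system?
E_6

Compute the Cartan integers a_ij = 2(alpha_i, alpha_j)/(alpha_j, alpha_j); the resulting 6x6 Cartan matrix is
[[2, -1, 0, 0, 0, 0], [-1, 2, 0, -1, 0, 0], [0, 0, 2, -1, 0, -1], [0, -1, -1, 2, -1, 0], [0, 0, 0, -1, 2, 0], [0, 0, -1, 0, 0, 2]].
All simple roots have the same length, so the diagram is simply laced. The associated Dynkin diagram is a chain of 5 nodes with one extra node attached to the third node from one end (E_6), so the type is E_6.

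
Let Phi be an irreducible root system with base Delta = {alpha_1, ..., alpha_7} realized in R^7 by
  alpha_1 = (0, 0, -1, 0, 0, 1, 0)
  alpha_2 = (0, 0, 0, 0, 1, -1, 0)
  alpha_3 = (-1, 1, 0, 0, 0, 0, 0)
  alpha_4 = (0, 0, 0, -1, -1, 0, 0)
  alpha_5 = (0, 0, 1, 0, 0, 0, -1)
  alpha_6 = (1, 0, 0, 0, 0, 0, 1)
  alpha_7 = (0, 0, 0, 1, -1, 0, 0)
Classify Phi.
Compute the Cartan integers a_ij = 2(alpha_i, alpha_j)/(alpha_j, alpha_j); the resulting 7x7 Cartan matrix is
[[2, -1, 0, 0, -1, 0, 0], [-1, 2, 0, -1, 0, 0, -1], [0, 0, 2, 0, 0, -1, 0], [0, -1, 0, 2, 0, 0, 0], [-1, 0, 0, 0, 2, -1, 0], [0, 0, -1, 0, -1, 2, 0], [0, -1, 0, 0, 0, 0, 2]].
All simple roots have the same length, so the diagram is simply laced. The associated Dynkin diagram is a chain of 5 nodes with a fork of two nodes at one end (D_7), so the type is D_7 (the algebra so(14)).

D_7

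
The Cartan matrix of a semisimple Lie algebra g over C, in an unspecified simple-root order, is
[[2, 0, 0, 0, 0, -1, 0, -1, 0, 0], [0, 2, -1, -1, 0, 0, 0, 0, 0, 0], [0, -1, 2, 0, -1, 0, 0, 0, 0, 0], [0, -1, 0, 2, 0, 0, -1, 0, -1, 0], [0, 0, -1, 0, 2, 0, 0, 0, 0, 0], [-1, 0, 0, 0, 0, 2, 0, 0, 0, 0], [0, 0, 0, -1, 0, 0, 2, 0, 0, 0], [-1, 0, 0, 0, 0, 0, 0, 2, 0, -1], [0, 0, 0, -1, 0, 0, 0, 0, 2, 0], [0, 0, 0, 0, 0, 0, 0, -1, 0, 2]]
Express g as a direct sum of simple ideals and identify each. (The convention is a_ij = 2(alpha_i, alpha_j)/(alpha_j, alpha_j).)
The diagram associated to this matrix has two connected components: the simple roots {alpha_1, alpha_6, alpha_8, alpha_10} form a chain of 4 nodes with single edges (A_4), and {alpha_2, alpha_3, alpha_4, alpha_5, alpha_7, alpha_9} form a chain of 4 nodes with a fork of two nodes at one end (D_6). A semisimple Lie algebra decomposes uniquely as the direct sum of simple ideals, one per connected component of its Dynkin diagram, so g ≅ A_4 ⊕ D_6 (dimension 24 + 66 = 90).

A_4 (sl(5)) + D_6 (so(12))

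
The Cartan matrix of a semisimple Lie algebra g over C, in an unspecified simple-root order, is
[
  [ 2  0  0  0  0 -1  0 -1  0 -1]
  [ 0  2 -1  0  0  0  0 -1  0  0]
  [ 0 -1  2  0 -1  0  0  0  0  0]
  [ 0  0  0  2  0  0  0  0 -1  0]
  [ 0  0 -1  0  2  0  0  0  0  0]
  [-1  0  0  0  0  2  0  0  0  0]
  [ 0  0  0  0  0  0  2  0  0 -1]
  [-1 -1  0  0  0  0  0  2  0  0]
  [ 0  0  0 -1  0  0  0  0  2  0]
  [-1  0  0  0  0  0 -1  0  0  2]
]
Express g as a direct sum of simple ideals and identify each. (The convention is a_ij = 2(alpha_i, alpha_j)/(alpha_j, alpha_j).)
The diagram associated to this matrix has two connected components: the simple roots {alpha_4, alpha_9} form a chain of 2 nodes with single edges (A_2), and {alpha_1, alpha_2, alpha_3, alpha_5, alpha_6, alpha_7, alpha_8, alpha_10} form a chain of 7 nodes with one extra node attached to the third node from one end (E_8). A semisimple Lie algebra decomposes uniquely as the direct sum of simple ideals, one per connected component of its Dynkin diagram, so g ≅ A_2 ⊕ E_8 (dimension 8 + 248 = 256).

A_2 ⊕ E_8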